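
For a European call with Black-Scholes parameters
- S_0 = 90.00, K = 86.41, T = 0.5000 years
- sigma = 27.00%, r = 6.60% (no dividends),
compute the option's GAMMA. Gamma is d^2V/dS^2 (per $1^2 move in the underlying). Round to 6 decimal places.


Answer: Gamma = 0.020676

Derivation:
d1 = 0.4815201310; d2 = 0.2906013001
phi(d1) = 0.3552727938; exp(-qT) = 1.0000000000; exp(-rT) = 0.9675385596
Gamma = exp(-qT) * phi(d1) / (S * sigma * sqrt(T)) = 1.0000000000 * 0.3552727938 / (90.0000 * 0.2700 * 0.7071067812) = 0.020676


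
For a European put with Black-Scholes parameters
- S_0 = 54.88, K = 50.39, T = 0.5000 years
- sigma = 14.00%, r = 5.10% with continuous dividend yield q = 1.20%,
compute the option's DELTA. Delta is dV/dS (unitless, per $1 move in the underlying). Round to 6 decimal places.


Answer: Delta = -0.132978

Derivation:
d1 = 1.1087054585; d2 = 1.0097105091
phi(d1) = 0.2157678042; exp(-qT) = 0.9940179641; exp(-rT) = 0.9748223790
N(-d1) = 0.1337786332
Delta = -exp(-qT) * N(-d1) = -0.9940179641 * 0.1337786332 = -0.132978


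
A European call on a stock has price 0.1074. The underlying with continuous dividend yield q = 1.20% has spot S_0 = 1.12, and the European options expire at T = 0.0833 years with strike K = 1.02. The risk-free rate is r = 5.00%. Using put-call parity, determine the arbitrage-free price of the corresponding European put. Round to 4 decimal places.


Put-call parity: C - P = S_0 * exp(-qT) - K * exp(-rT).
S_0 * exp(-qT) = 1.1200 * 0.99900090 = 1.11888101
K * exp(-rT) = 1.0200 * 0.99584366 = 1.01576053
P = C - S*exp(-qT) + K*exp(-rT)
P = 0.1074 - 1.11888101 + 1.01576053 = 0.0043

Answer: Put price = 0.0043


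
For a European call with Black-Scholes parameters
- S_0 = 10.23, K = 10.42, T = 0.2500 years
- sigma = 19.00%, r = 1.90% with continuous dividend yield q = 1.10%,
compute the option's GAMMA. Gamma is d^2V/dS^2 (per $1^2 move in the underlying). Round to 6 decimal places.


Answer: Gamma = 0.406177

Derivation:
d1 = -0.1251574354; d2 = -0.2201574354
phi(d1) = 0.3958298923; exp(-qT) = 0.9972537778; exp(-rT) = 0.9952612634
Gamma = exp(-qT) * phi(d1) / (S * sigma * sqrt(T)) = 0.9972537778 * 0.3958298923 / (10.2300 * 0.1900 * 0.5000000000) = 0.406177


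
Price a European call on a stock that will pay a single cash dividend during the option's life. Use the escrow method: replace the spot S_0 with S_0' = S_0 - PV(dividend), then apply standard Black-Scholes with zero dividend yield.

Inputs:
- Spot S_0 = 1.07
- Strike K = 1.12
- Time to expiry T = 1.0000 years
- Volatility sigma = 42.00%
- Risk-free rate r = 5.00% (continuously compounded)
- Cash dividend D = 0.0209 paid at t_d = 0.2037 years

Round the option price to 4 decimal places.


Answer: Price = 0.1680

Derivation:
PV(D) = D * exp(-r * t_d) = 0.0209 * 0.98986669 = 0.02068821
S_0' = S_0 - PV(D) = 1.0700 - 0.02068821 = 1.04931179
d1 = (ln(S_0'/K) + (r + sigma^2/2)*T) / (sigma*sqrt(T)) = 0.17382339
d2 = d1 - sigma*sqrt(T) = -0.24617661
exp(-rT) = 0.95122942
N(d1) = 0.56899787; N(d2) = 0.40277276
C = S_0' * N(d1) - K * exp(-rT) * N(d2) = 1.04931179 * 0.56899787 - 1.1200 * 0.95122942 * 0.40277276 = 0.1680


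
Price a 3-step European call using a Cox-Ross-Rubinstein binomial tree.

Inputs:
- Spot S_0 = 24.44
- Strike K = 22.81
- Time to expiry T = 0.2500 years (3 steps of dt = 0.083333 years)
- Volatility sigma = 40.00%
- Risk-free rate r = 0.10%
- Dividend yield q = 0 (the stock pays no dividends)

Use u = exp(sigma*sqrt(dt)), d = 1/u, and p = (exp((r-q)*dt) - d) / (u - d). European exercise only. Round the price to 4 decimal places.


dt = T/N = 0.083333
u = exp(sigma*sqrt(dt)) = 1.122401; d = 1/u = 0.890947
p = (exp((r-q)*dt) - d) / (u - d) = 0.471525
Discount per step: exp(-r*dt) = 0.999917
Stock lattice S(k, i) with i counting down-moves:
  k=0: S(0,0) = 24.4400
  k=1: S(1,0) = 27.4315; S(1,1) = 21.7748
  k=2: S(2,0) = 30.7891; S(2,1) = 24.4400; S(2,2) = 19.4002
  k=3: S(3,0) = 34.5577; S(3,1) = 27.4315; S(3,2) = 21.7748; S(3,3) = 17.2845
Terminal payoffs V(N, i) = max(S_T - K, 0):
  V(3,0) = 11.747731; V(3,1) = 4.621478; V(3,2) = 0.000000; V(3,3) = 0.000000
Backward induction: V(k, i) = exp(-r*dt) * [p * V(k+1, i) + (1-p) * V(k+1, i+1)].
  V(2,0) = exp(-r*dt) * [p*11.747731 + (1-p)*4.621478] = 7.981016
  V(2,1) = exp(-r*dt) * [p*4.621478 + (1-p)*0.000000] = 2.178959
  V(2,2) = exp(-r*dt) * [p*0.000000 + (1-p)*0.000000] = 0.000000
  V(1,0) = exp(-r*dt) * [p*7.981016 + (1-p)*2.178959] = 4.914362
  V(1,1) = exp(-r*dt) * [p*2.178959 + (1-p)*0.000000] = 1.027347
  V(0,0) = exp(-r*dt) * [p*4.914362 + (1-p)*1.027347] = 2.859932

Answer: Price = V(0,0) = 2.8599


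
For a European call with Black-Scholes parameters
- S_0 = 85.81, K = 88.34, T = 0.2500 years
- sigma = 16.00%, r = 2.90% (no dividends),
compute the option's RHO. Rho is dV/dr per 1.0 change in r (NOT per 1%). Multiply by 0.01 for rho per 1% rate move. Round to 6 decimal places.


d1 = -0.2325932044; d2 = -0.3125932044
phi(d1) = 0.3882956160; exp(-qT) = 1.0000000000; exp(-rT) = 0.9927762179
N(d2) = 0.3772948709
Rho = K*T*exp(-rT)*N(d2) = 88.3400 * 0.2500 * 0.9927762179 * 0.3772948709 = 8.272365

Answer: Rho = 8.272365


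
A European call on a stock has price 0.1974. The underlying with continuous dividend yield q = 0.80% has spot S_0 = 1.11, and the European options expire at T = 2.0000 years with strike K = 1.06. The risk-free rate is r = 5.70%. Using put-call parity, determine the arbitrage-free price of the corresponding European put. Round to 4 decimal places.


Answer: Put price = 0.0508

Derivation:
Put-call parity: C - P = S_0 * exp(-qT) - K * exp(-rT).
S_0 * exp(-qT) = 1.1100 * 0.98412732 = 1.09238133
K * exp(-rT) = 1.0600 * 0.89225796 = 0.94579343
P = C - S*exp(-qT) + K*exp(-rT)
P = 0.1974 - 1.09238133 + 0.94579343 = 0.0508


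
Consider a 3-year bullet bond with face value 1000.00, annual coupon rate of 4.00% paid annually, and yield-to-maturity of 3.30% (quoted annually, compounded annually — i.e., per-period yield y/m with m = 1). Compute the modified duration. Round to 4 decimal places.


Coupon per period c = face * coupon_rate / m = 40.000000
Periods per year m = 1; per-period yield y/m = 0.033000
Number of cashflows N = 3
Cashflows (t years, CF_t, discount factor 1/(1+y/m)^(m*t), PV):
  t = 1.0000: CF_t = 40.000000, DF = 0.968054, PV = 38.722168
  t = 2.0000: CF_t = 40.000000, DF = 0.937129, PV = 37.485158
  t = 3.0000: CF_t = 1040.000000, DF = 0.907192, PV = 943.479297
Price P = sum_t PV_t = 1019.686624
First compute Macaulay numerator sum_t t * PV_t:
  t * PV_t at t = 1.0000: 38.722168
  t * PV_t at t = 2.0000: 74.970316
  t * PV_t at t = 3.0000: 2830.437891
Macaulay duration D = 2944.130376 / 1019.686624 = 2.887289
Modified duration = D / (1 + y/m) = 2.887289 / (1 + 0.033000) = 2.795053

Answer: Modified duration = 2.7951


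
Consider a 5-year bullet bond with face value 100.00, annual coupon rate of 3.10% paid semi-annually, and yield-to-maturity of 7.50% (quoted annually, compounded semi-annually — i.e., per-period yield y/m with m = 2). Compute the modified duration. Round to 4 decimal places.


Answer: Modified duration = 4.4596

Derivation:
Coupon per period c = face * coupon_rate / m = 1.550000
Periods per year m = 2; per-period yield y/m = 0.037500
Number of cashflows N = 10
Cashflows (t years, CF_t, discount factor 1/(1+y/m)^(m*t), PV):
  t = 0.5000: CF_t = 1.550000, DF = 0.963855, PV = 1.493976
  t = 1.0000: CF_t = 1.550000, DF = 0.929017, PV = 1.439977
  t = 1.5000: CF_t = 1.550000, DF = 0.895438, PV = 1.387929
  t = 2.0000: CF_t = 1.550000, DF = 0.863073, PV = 1.337763
  t = 2.5000: CF_t = 1.550000, DF = 0.831878, PV = 1.289410
  t = 3.0000: CF_t = 1.550000, DF = 0.801810, PV = 1.242805
  t = 3.5000: CF_t = 1.550000, DF = 0.772829, PV = 1.197885
  t = 4.0000: CF_t = 1.550000, DF = 0.744895, PV = 1.154588
  t = 4.5000: CF_t = 1.550000, DF = 0.717971, PV = 1.112855
  t = 5.0000: CF_t = 101.550000, DF = 0.692020, PV = 70.274680
Price P = sum_t PV_t = 81.931868
First compute Macaulay numerator sum_t t * PV_t:
  t * PV_t at t = 0.5000: 0.746988
  t * PV_t at t = 1.0000: 1.439977
  t * PV_t at t = 1.5000: 2.081894
  t * PV_t at t = 2.0000: 2.675527
  t * PV_t at t = 2.5000: 3.223526
  t * PV_t at t = 3.0000: 3.728416
  t * PV_t at t = 3.5000: 4.192596
  t * PV_t at t = 4.0000: 4.618350
  t * PV_t at t = 4.5000: 5.007849
  t * PV_t at t = 5.0000: 351.373398
Macaulay duration D = 379.088520 / 81.931868 = 4.626875
Modified duration = D / (1 + y/m) = 4.626875 / (1 + 0.037500) = 4.459639


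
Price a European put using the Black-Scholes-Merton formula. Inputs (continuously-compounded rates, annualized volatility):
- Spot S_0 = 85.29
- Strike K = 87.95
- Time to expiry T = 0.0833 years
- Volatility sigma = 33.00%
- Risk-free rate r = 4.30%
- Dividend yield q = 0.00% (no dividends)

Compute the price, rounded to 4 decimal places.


d1 = (ln(S/K) + (r - q + 0.5*sigma^2) * T) / (sigma * sqrt(T)) = -0.23721949
d2 = d1 - sigma * sqrt(T) = -0.33246323
exp(-rT) = 0.99642451; exp(-qT) = 1.00000000
P = K * exp(-rT) * N(-d2) - S_0 * exp(-qT) * N(-d1)
N(-d1) = 0.59375674; N(-d2) = 0.63023025
P = 87.9500 * 0.99642451 * 0.63023025 - 85.2900 * 1.00000000 * 0.59375674 = 4.5891

Answer: Price = 4.5891


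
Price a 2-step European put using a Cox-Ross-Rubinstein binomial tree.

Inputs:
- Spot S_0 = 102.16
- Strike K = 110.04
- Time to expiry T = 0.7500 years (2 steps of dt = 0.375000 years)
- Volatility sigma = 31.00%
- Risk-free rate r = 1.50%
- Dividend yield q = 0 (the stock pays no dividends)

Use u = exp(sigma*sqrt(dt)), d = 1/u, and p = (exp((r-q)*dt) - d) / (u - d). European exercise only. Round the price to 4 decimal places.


dt = T/N = 0.375000
u = exp(sigma*sqrt(dt)) = 1.209051; d = 1/u = 0.827095
p = (exp((r-q)*dt) - d) / (u - d) = 0.467451
Discount per step: exp(-r*dt) = 0.994391
Stock lattice S(k, i) with i counting down-moves:
  k=0: S(0,0) = 102.1600
  k=1: S(1,0) = 123.5166; S(1,1) = 84.4960
  k=2: S(2,0) = 149.3378; S(2,1) = 102.1600; S(2,2) = 69.8863
Terminal payoffs V(N, i) = max(K - S_T, 0):
  V(2,0) = 0.000000; V(2,1) = 7.880000; V(2,2) = 40.153723
Backward induction: V(k, i) = exp(-r*dt) * [p * V(k+1, i) + (1-p) * V(k+1, i+1)].
  V(1,0) = exp(-r*dt) * [p*0.000000 + (1-p)*7.880000] = 4.172943
  V(1,1) = exp(-r*dt) * [p*7.880000 + (1-p)*40.153723] = 24.926715
  V(0,0) = exp(-r*dt) * [p*4.172943 + (1-p)*24.926715] = 15.139931

Answer: Price = V(0,0) = 15.1399


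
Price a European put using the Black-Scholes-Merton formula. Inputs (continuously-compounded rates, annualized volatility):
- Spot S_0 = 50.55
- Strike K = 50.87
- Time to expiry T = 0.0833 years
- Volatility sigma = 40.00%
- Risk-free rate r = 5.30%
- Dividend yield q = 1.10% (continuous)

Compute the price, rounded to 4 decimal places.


Answer: Price = 2.3998

Derivation:
d1 = (ln(S/K) + (r - q + 0.5*sigma^2) * T) / (sigma * sqrt(T)) = 0.03336759
d2 = d1 - sigma * sqrt(T) = -0.08207937
exp(-rT) = 0.99559483; exp(-qT) = 0.99908412
P = K * exp(-rT) * N(-d2) - S_0 * exp(-qT) * N(-d1)
N(-d1) = 0.48669073; N(-d2) = 0.53270820
P = 50.8700 * 0.99559483 * 0.53270820 - 50.5500 * 0.99908412 * 0.48669073 = 2.3998


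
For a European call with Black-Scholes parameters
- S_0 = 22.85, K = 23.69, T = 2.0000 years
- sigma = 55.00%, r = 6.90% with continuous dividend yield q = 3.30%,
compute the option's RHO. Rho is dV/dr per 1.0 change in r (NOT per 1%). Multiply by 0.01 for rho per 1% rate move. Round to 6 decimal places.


Answer: Rho = 15.101288

Derivation:
d1 = 0.4350610739; d2 = -0.3427563854
phi(d1) = 0.3629182770; exp(-qT) = 0.9361308643; exp(-rT) = 0.8710986917
N(d2) = 0.3658908699
Rho = K*T*exp(-rT)*N(d2) = 23.6900 * 2.0000 * 0.8710986917 * 0.3658908699 = 15.101288


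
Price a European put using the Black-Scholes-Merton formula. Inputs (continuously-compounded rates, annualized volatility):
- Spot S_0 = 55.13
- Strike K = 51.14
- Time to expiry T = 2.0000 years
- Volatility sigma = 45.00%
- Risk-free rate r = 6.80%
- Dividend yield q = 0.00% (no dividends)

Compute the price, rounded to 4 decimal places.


d1 = (ln(S/K) + (r - q + 0.5*sigma^2) * T) / (sigma * sqrt(T)) = 0.64995222
d2 = d1 - sigma * sqrt(T) = 0.01355612
exp(-rT) = 0.87284263; exp(-qT) = 1.00000000
P = K * exp(-rT) * N(-d2) - S_0 * exp(-qT) * N(-d1)
N(-d1) = 0.25786154; N(-d2) = 0.49459206
P = 51.1400 * 0.87284263 * 0.49459206 - 55.1300 * 1.00000000 * 0.25786154 = 7.8613

Answer: Price = 7.8613


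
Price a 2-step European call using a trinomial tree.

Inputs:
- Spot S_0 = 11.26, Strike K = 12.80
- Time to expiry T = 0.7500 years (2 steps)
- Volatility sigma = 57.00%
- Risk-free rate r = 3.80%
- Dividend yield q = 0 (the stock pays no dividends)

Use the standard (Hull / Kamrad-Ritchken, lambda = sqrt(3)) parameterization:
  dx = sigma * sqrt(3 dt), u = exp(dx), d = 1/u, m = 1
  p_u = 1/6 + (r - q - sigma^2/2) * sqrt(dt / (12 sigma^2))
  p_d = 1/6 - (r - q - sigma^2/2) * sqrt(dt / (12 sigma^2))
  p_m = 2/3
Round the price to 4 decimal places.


dt = T/N = 0.375000; dx = sigma*sqrt(3*dt) = 0.604576
u = exp(dx) = 1.830476; d = 1/u = 0.546306
p_u = 0.128070, p_m = 0.666667, p_d = 0.205263
Discount per step: exp(-r*dt) = 0.985851
Stock lattice S(k, j) with j the centered position index:
  k=0: S(0,+0) = 11.2600
  k=1: S(1,-1) = 6.1514; S(1,+0) = 11.2600; S(1,+1) = 20.6112
  k=2: S(2,-2) = 3.3605; S(2,-1) = 6.1514; S(2,+0) = 11.2600; S(2,+1) = 20.6112; S(2,+2) = 37.7283
Terminal payoffs V(N, j) = max(S_T - K, 0):
  V(2,-2) = 0.000000; V(2,-1) = 0.000000; V(2,+0) = 0.000000; V(2,+1) = 7.811165; V(2,+2) = 24.928253
Backward induction: V(k, j) = exp(-r*dt) * [p_u * V(k+1, j+1) + p_m * V(k+1, j) + p_d * V(k+1, j-1)]
  V(1,-1) = exp(-r*dt) * [p_u*0.000000 + p_m*0.000000 + p_d*0.000000] = 0.000000
  V(1,+0) = exp(-r*dt) * [p_u*7.811165 + p_m*0.000000 + p_d*0.000000] = 0.986225
  V(1,+1) = exp(-r*dt) * [p_u*24.928253 + p_m*7.811165 + p_d*0.000000] = 8.281164
  V(0,+0) = exp(-r*dt) * [p_u*8.281164 + p_m*0.986225 + p_d*0.000000] = 1.693747

Answer: Price = V(0,0) = 1.6937


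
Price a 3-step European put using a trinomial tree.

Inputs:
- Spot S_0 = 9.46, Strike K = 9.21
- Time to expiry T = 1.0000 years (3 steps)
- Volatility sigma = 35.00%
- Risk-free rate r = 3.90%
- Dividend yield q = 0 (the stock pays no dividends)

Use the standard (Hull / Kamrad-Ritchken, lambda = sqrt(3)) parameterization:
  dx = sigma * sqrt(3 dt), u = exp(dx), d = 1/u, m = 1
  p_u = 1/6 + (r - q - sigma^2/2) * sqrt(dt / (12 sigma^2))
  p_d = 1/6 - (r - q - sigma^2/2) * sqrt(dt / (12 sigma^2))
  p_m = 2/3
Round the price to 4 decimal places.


dt = T/N = 0.333333; dx = sigma*sqrt(3*dt) = 0.350000
u = exp(dx) = 1.419068; d = 1/u = 0.704688
p_u = 0.156071, p_m = 0.666667, p_d = 0.177262
Discount per step: exp(-r*dt) = 0.987084
Stock lattice S(k, j) with j the centered position index:
  k=0: S(0,+0) = 9.4600
  k=1: S(1,-1) = 6.6663; S(1,+0) = 9.4600; S(1,+1) = 13.4244
  k=2: S(2,-2) = 4.6977; S(2,-1) = 6.6663; S(2,+0) = 9.4600; S(2,+1) = 13.4244; S(2,+2) = 19.0501
  k=3: S(3,-3) = 3.3104; S(3,-2) = 4.6977; S(3,-1) = 6.6663; S(3,+0) = 9.4600; S(3,+1) = 13.4244; S(3,+2) = 19.0501; S(3,+3) = 27.0334
Terminal payoffs V(N, j) = max(K - S_T, 0):
  V(3,-3) = 5.899589; V(3,-2) = 4.512303; V(3,-1) = 2.543651; V(3,+0) = 0.000000; V(3,+1) = 0.000000; V(3,+2) = 0.000000; V(3,+3) = 0.000000
Backward induction: V(k, j) = exp(-r*dt) * [p_u * V(k+1, j+1) + p_m * V(k+1, j) + p_d * V(k+1, j-1)]
  V(2,-2) = exp(-r*dt) * [p_u*2.543651 + p_m*4.512303 + p_d*5.899589] = 4.393478
  V(2,-1) = exp(-r*dt) * [p_u*0.000000 + p_m*2.543651 + p_d*4.512303] = 2.463393
  V(2,+0) = exp(-r*dt) * [p_u*0.000000 + p_m*0.000000 + p_d*2.543651] = 0.445069
  V(2,+1) = exp(-r*dt) * [p_u*0.000000 + p_m*0.000000 + p_d*0.000000] = 0.000000
  V(2,+2) = exp(-r*dt) * [p_u*0.000000 + p_m*0.000000 + p_d*0.000000] = 0.000000
  V(1,-1) = exp(-r*dt) * [p_u*0.445069 + p_m*2.463393 + p_d*4.393478] = 2.458354
  V(1,+0) = exp(-r*dt) * [p_u*0.000000 + p_m*0.445069 + p_d*2.463393] = 0.723906
  V(1,+1) = exp(-r*dt) * [p_u*0.000000 + p_m*0.000000 + p_d*0.445069] = 0.077875
  V(0,+0) = exp(-r*dt) * [p_u*0.077875 + p_m*0.723906 + p_d*2.458354] = 0.918512

Answer: Price = V(0,0) = 0.9185


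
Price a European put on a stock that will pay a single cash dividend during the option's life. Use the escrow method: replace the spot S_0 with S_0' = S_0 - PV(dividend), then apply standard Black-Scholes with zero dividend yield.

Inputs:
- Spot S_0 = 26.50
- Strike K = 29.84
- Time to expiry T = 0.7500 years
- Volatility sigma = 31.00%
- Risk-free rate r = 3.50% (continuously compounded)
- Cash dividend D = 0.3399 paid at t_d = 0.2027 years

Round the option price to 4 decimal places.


Answer: Price = 4.6232

Derivation:
PV(D) = D * exp(-r * t_d) = 0.3399 * 0.99293061 = 0.33749711
S_0' = S_0 - PV(D) = 26.5000 - 0.33749711 = 26.16250289
d1 = (ln(S_0'/K) + (r + sigma^2/2)*T) / (sigma*sqrt(T)) = -0.25788962
d2 = d1 - sigma*sqrt(T) = -0.52635749
exp(-rT) = 0.97409154
N(-d1) = 0.60175395; N(-d2) = 0.70068008
P = K * exp(-rT) * N(-d2) - S_0' * N(-d1) = 29.8400 * 0.97409154 * 0.70068008 - 26.16250289 * 0.60175395 = 4.6232


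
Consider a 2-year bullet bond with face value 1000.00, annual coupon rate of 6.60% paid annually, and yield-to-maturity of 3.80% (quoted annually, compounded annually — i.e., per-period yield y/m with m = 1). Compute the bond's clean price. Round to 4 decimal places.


Answer: Price = 1052.9624

Derivation:
Coupon per period c = face * coupon_rate / m = 66.000000
Periods per year m = 1; per-period yield y/m = 0.038000
Number of cashflows N = 2
Cashflows (t years, CF_t, discount factor 1/(1+y/m)^(m*t), PV):
  t = 1.0000: CF_t = 66.000000, DF = 0.963391, PV = 63.583815
  t = 2.0000: CF_t = 1066.000000, DF = 0.928122, PV = 989.378566
Price P = sum_t PV_t = 1052.962381


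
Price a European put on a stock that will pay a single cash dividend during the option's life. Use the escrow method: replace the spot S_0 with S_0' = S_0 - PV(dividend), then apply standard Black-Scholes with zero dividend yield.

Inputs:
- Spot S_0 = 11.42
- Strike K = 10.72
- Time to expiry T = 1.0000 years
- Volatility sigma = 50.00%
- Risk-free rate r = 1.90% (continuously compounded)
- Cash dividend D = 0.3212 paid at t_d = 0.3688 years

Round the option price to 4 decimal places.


Answer: Price = 1.8547

Derivation:
PV(D) = D * exp(-r * t_d) = 0.3212 * 0.99301729 = 0.31895715
S_0' = S_0 - PV(D) = 11.4200 - 0.31895715 = 11.10104285
d1 = (ln(S_0'/K) + (r + sigma^2/2)*T) / (sigma*sqrt(T)) = 0.35785580
d2 = d1 - sigma*sqrt(T) = -0.14214420
exp(-rT) = 0.98117936
N(-d1) = 0.36022562; N(-d2) = 0.55651695
P = K * exp(-rT) * N(-d2) - S_0' * N(-d1) = 10.7200 * 0.98117936 * 0.55651695 - 11.10104285 * 0.36022562 = 1.8547


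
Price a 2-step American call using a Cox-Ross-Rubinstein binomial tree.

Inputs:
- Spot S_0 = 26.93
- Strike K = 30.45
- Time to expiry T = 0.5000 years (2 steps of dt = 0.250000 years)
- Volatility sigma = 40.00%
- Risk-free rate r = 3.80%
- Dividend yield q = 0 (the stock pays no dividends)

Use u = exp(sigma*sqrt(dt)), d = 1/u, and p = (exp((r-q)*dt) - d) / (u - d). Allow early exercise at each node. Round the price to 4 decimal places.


Answer: Price = V(0,0) = 2.1426

Derivation:
dt = T/N = 0.250000
u = exp(sigma*sqrt(dt)) = 1.221403; d = 1/u = 0.818731
p = (exp((r-q)*dt) - d) / (u - d) = 0.473871
Discount per step: exp(-r*dt) = 0.990545
Stock lattice S(k, i) with i counting down-moves:
  k=0: S(0,0) = 26.9300
  k=1: S(1,0) = 32.8924; S(1,1) = 22.0484
  k=2: S(2,0) = 40.1748; S(2,1) = 26.9300; S(2,2) = 18.0517
Terminal payoffs V(N, i) = max(S_T - K, 0):
  V(2,0) = 9.724839; V(2,1) = 0.000000; V(2,2) = 0.000000
Backward induction: V(k, i) = exp(-r*dt) * [p * V(k+1, i) + (1-p) * V(k+1, i+1)]; then take max(V_cont, immediate exercise) for American.
  V(1,0) = exp(-r*dt) * [p*9.724839 + (1-p)*0.000000] = 4.564746; exercise = 2.442376; V(1,0) = max -> 4.564746
  V(1,1) = exp(-r*dt) * [p*0.000000 + (1-p)*0.000000] = 0.000000; exercise = 0.000000; V(1,1) = max -> 0.000000
  V(0,0) = exp(-r*dt) * [p*4.564746 + (1-p)*0.000000] = 2.142648; exercise = 0.000000; V(0,0) = max -> 2.142648


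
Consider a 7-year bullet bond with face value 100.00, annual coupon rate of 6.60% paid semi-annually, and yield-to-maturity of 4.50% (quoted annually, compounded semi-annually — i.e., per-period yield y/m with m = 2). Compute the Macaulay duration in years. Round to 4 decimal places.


Answer: Macaulay duration = 5.8028 years

Derivation:
Coupon per period c = face * coupon_rate / m = 3.300000
Periods per year m = 2; per-period yield y/m = 0.022500
Number of cashflows N = 14
Cashflows (t years, CF_t, discount factor 1/(1+y/m)^(m*t), PV):
  t = 0.5000: CF_t = 3.300000, DF = 0.977995, PV = 3.227384
  t = 1.0000: CF_t = 3.300000, DF = 0.956474, PV = 3.156366
  t = 1.5000: CF_t = 3.300000, DF = 0.935427, PV = 3.086910
  t = 2.0000: CF_t = 3.300000, DF = 0.914843, PV = 3.018983
  t = 2.5000: CF_t = 3.300000, DF = 0.894712, PV = 2.952551
  t = 3.0000: CF_t = 3.300000, DF = 0.875024, PV = 2.887580
  t = 3.5000: CF_t = 3.300000, DF = 0.855769, PV = 2.824039
  t = 4.0000: CF_t = 3.300000, DF = 0.836938, PV = 2.761897
  t = 4.5000: CF_t = 3.300000, DF = 0.818522, PV = 2.701121
  t = 5.0000: CF_t = 3.300000, DF = 0.800510, PV = 2.641683
  t = 5.5000: CF_t = 3.300000, DF = 0.782895, PV = 2.583553
  t = 6.0000: CF_t = 3.300000, DF = 0.765667, PV = 2.526703
  t = 6.5000: CF_t = 3.300000, DF = 0.748819, PV = 2.471103
  t = 7.0000: CF_t = 103.300000, DF = 0.732341, PV = 75.650863
Price P = sum_t PV_t = 112.490736
Macaulay numerator sum_t t * PV_t:
  t * PV_t at t = 0.5000: 1.613692
  t * PV_t at t = 1.0000: 3.156366
  t * PV_t at t = 1.5000: 4.630365
  t * PV_t at t = 2.0000: 6.037966
  t * PV_t at t = 2.5000: 7.381377
  t * PV_t at t = 3.0000: 8.662740
  t * PV_t at t = 3.5000: 9.884137
  t * PV_t at t = 4.0000: 11.047586
  t * PV_t at t = 4.5000: 12.155046
  t * PV_t at t = 5.0000: 13.208417
  t * PV_t at t = 5.5000: 14.209544
  t * PV_t at t = 6.0000: 15.160216
  t * PV_t at t = 6.5000: 16.062169
  t * PV_t at t = 7.0000: 529.556043
Macaulay duration D = (sum_t t * PV_t) / P = 652.765664 / 112.490736 = 5.802839


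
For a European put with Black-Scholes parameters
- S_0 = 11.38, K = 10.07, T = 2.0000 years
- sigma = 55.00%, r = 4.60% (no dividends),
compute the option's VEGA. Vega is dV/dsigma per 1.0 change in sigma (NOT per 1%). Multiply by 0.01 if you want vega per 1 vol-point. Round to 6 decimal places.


d1 = 0.6644190302; d2 = -0.1133984291
phi(d1) = 0.3199262249; exp(-qT) = 1.0000000000; exp(-rT) = 0.9121051495
Vega = S * exp(-qT) * phi(d1) * sqrt(T) = 11.3800 * 1.0000000000 * 0.3199262249 * 1.4142135624 = 5.148813

Answer: Vega = 5.148813


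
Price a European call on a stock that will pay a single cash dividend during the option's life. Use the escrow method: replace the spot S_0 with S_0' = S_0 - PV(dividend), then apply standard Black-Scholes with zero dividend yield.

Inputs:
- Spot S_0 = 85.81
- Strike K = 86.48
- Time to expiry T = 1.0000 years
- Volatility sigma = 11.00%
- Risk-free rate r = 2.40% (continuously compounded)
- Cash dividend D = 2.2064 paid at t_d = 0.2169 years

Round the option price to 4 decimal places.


PV(D) = D * exp(-r * t_d) = 2.2064 * 0.99480793 = 2.19494421
S_0' = S_0 - PV(D) = 85.8100 - 2.19494421 = 83.61505579
d1 = (ln(S_0'/K) + (r + sigma^2/2)*T) / (sigma*sqrt(T)) = -0.03308706
d2 = d1 - sigma*sqrt(T) = -0.14308706
exp(-rT) = 0.97628571
N(d1) = 0.48680258; N(d2) = 0.44311071
C = S_0' * N(d1) - K * exp(-rT) * N(d2) = 83.61505579 * 0.48680258 - 86.4800 * 0.97628571 * 0.44311071 = 3.2925

Answer: Price = 3.2925


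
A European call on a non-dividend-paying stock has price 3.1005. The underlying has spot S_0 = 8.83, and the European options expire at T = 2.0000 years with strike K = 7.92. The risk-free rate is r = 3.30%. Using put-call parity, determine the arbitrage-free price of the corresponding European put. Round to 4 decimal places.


Put-call parity: C - P = S_0 * exp(-qT) - K * exp(-rT).
S_0 * exp(-qT) = 8.8300 * 1.00000000 = 8.83000000
K * exp(-rT) = 7.9200 * 0.93613086 = 7.41415645
P = C - S*exp(-qT) + K*exp(-rT)
P = 3.1005 - 8.83000000 + 7.41415645 = 1.6847

Answer: Put price = 1.6847


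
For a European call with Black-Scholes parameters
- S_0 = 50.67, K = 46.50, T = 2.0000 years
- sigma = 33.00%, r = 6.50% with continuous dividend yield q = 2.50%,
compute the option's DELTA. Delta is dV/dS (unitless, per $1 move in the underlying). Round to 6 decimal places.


d1 = 0.5887879039; d2 = 0.1220974283
phi(d1) = 0.3354527621; exp(-qT) = 0.9512294245; exp(-rT) = 0.8780954309
N(d1) = 0.7219982194
Delta = exp(-qT) * N(d1) = 0.9512294245 * 0.7219982194 = 0.686786

Answer: Delta = 0.686786


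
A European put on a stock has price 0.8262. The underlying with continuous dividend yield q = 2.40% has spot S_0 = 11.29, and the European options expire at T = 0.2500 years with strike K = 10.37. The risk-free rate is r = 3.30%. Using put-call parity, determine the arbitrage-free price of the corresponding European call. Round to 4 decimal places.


Answer: Call price = 1.7639

Derivation:
Put-call parity: C - P = S_0 * exp(-qT) - K * exp(-rT).
S_0 * exp(-qT) = 11.2900 * 0.99401796 = 11.22246281
K * exp(-rT) = 10.3700 * 0.99178394 = 10.28479944
C = P + S*exp(-qT) - K*exp(-rT)
C = 0.8262 + 11.22246281 - 10.28479944 = 1.7639


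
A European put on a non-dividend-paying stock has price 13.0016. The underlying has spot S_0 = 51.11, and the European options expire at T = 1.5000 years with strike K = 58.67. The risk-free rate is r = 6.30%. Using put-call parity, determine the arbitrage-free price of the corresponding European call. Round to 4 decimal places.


Answer: Call price = 10.7320

Derivation:
Put-call parity: C - P = S_0 * exp(-qT) - K * exp(-rT).
S_0 * exp(-qT) = 51.1100 * 1.00000000 = 51.11000000
K * exp(-rT) = 58.6700 * 0.90982773 = 53.37959319
C = P + S*exp(-qT) - K*exp(-rT)
C = 13.0016 + 51.11000000 - 53.37959319 = 10.7320


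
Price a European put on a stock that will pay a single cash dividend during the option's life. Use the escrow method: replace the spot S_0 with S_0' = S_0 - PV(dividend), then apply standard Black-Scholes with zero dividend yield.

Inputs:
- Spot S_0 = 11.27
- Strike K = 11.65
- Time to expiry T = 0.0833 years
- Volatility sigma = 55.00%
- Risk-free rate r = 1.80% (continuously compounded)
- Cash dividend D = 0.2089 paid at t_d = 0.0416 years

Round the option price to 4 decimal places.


PV(D) = D * exp(-r * t_d) = 0.2089 * 0.99925148 = 0.20874363
S_0' = S_0 - PV(D) = 11.2700 - 0.20874363 = 11.06125637
d1 = (ln(S_0'/K) + (r + sigma^2/2)*T) / (sigma*sqrt(T)) = -0.23786804
d2 = d1 - sigma*sqrt(T) = -0.39660761
exp(-rT) = 0.99850172
N(-d1) = 0.59400828; N(-d2) = 0.65417158
P = K * exp(-rT) * N(-d2) - S_0' * N(-d1) = 11.6500 * 0.99850172 * 0.65417158 - 11.06125637 * 0.59400828 = 1.0392

Answer: Price = 1.0392


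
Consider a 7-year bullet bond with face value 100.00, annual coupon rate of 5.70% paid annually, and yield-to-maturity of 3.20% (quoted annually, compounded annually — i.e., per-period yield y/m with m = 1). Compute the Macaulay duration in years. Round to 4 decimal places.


Answer: Macaulay duration = 6.0458 years

Derivation:
Coupon per period c = face * coupon_rate / m = 5.700000
Periods per year m = 1; per-period yield y/m = 0.032000
Number of cashflows N = 7
Cashflows (t years, CF_t, discount factor 1/(1+y/m)^(m*t), PV):
  t = 1.0000: CF_t = 5.700000, DF = 0.968992, PV = 5.523256
  t = 2.0000: CF_t = 5.700000, DF = 0.938946, PV = 5.351992
  t = 3.0000: CF_t = 5.700000, DF = 0.909831, PV = 5.186039
  t = 4.0000: CF_t = 5.700000, DF = 0.881620, PV = 5.025231
  t = 5.0000: CF_t = 5.700000, DF = 0.854283, PV = 4.869410
  t = 6.0000: CF_t = 5.700000, DF = 0.827793, PV = 4.718421
  t = 7.0000: CF_t = 105.700000, DF = 0.802125, PV = 84.784626
Price P = sum_t PV_t = 115.458975
Macaulay numerator sum_t t * PV_t:
  t * PV_t at t = 1.0000: 5.523256
  t * PV_t at t = 2.0000: 10.703984
  t * PV_t at t = 3.0000: 15.558116
  t * PV_t at t = 4.0000: 20.100926
  t * PV_t at t = 5.0000: 24.347051
  t * PV_t at t = 6.0000: 28.310525
  t * PV_t at t = 7.0000: 593.492379
Macaulay duration D = (sum_t t * PV_t) / P = 698.036237 / 115.458975 = 6.045751


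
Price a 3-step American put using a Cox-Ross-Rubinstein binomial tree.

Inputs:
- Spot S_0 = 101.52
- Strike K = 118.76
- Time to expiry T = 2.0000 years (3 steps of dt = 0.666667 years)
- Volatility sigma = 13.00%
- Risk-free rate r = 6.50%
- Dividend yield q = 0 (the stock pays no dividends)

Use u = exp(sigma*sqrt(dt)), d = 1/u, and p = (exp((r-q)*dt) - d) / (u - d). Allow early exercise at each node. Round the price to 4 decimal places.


dt = T/N = 0.666667
u = exp(sigma*sqrt(dt)) = 1.111983; d = 1/u = 0.899295
p = (exp((r-q)*dt) - d) / (u - d) = 0.681709
Discount per step: exp(-r*dt) = 0.957592
Stock lattice S(k, i) with i counting down-moves:
  k=0: S(0,0) = 101.5200
  k=1: S(1,0) = 112.8885; S(1,1) = 91.2964
  k=2: S(2,0) = 125.5300; S(2,1) = 101.5200; S(2,2) = 82.1024
  k=3: S(3,0) = 139.5872; S(3,1) = 112.8885; S(3,2) = 91.2964; S(3,3) = 73.8342
Terminal payoffs V(N, i) = max(K - S_T, 0):
  V(3,0) = 0.000000; V(3,1) = 5.871526; V(3,2) = 27.463608; V(3,3) = 44.925791
Backward induction: V(k, i) = exp(-r*dt) * [p * V(k+1, i) + (1-p) * V(k+1, i+1)]; then take max(V_cont, immediate exercise) for American.
  V(2,0) = exp(-r*dt) * [p*0.000000 + (1-p)*5.871526] = 1.789600; exercise = 0.000000; V(2,0) = max -> 1.789600
  V(2,1) = exp(-r*dt) * [p*5.871526 + (1-p)*27.463608] = 12.203642; exercise = 17.240000; V(2,1) = max -> 17.240000
  V(2,2) = exp(-r*dt) * [p*27.463608 + (1-p)*44.925791] = 31.621287; exercise = 36.657644; V(2,2) = max -> 36.657644
  V(1,0) = exp(-r*dt) * [p*1.789600 + (1-p)*17.240000] = 6.422881; exercise = 5.871526; V(1,0) = max -> 6.422881
  V(1,1) = exp(-r*dt) * [p*17.240000 + (1-p)*36.657644] = 22.427251; exercise = 27.463608; V(1,1) = max -> 27.463608
  V(0,0) = exp(-r*dt) * [p*6.422881 + (1-p)*27.463608] = 12.563567; exercise = 17.240000; V(0,0) = max -> 17.240000

Answer: Price = V(0,0) = 17.2400


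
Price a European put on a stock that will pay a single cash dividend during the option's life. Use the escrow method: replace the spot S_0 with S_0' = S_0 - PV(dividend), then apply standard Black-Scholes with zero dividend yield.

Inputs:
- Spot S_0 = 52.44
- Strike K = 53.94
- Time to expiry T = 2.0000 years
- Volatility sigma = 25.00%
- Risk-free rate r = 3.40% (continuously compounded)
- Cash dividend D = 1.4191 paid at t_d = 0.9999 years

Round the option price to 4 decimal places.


PV(D) = D * exp(-r * t_d) = 1.4191 * 0.96657479 = 1.37166629
S_0' = S_0 - PV(D) = 52.4400 - 1.37166629 = 51.06833371
d1 = (ln(S_0'/K) + (r + sigma^2/2)*T) / (sigma*sqrt(T)) = 0.21437298
d2 = d1 - sigma*sqrt(T) = -0.13918041
exp(-rT) = 0.93426047
N(-d1) = 0.41512810; N(-d2) = 0.55534620
P = K * exp(-rT) * N(-d2) - S_0' * N(-d1) = 53.9400 * 0.93426047 * 0.55534620 - 51.06833371 * 0.41512810 = 6.7862

Answer: Price = 6.7862


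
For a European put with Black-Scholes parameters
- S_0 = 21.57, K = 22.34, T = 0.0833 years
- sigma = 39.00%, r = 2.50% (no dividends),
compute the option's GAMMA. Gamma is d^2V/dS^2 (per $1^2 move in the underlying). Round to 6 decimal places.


Answer: Gamma = 0.159769

Derivation:
d1 = -0.2368308694; d2 = -0.3493916530
phi(d1) = 0.3879095971; exp(-qT) = 1.0000000000; exp(-rT) = 0.9979196669
Gamma = exp(-qT) * phi(d1) / (S * sigma * sqrt(T)) = 1.0000000000 * 0.3879095971 / (21.5700 * 0.3900 * 0.2886173938) = 0.159769


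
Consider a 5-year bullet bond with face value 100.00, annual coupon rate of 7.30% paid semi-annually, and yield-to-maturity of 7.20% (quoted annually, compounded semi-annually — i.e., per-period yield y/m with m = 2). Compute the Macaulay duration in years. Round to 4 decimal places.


Answer: Macaulay duration = 4.2794 years

Derivation:
Coupon per period c = face * coupon_rate / m = 3.650000
Periods per year m = 2; per-period yield y/m = 0.036000
Number of cashflows N = 10
Cashflows (t years, CF_t, discount factor 1/(1+y/m)^(m*t), PV):
  t = 0.5000: CF_t = 3.650000, DF = 0.965251, PV = 3.523166
  t = 1.0000: CF_t = 3.650000, DF = 0.931709, PV = 3.400739
  t = 1.5000: CF_t = 3.650000, DF = 0.899333, PV = 3.282567
  t = 2.0000: CF_t = 3.650000, DF = 0.868082, PV = 3.168501
  t = 2.5000: CF_t = 3.650000, DF = 0.837917, PV = 3.058399
  t = 3.0000: CF_t = 3.650000, DF = 0.808801, PV = 2.952122
  t = 3.5000: CF_t = 3.650000, DF = 0.780696, PV = 2.849539
  t = 4.0000: CF_t = 3.650000, DF = 0.753567, PV = 2.750520
  t = 4.5000: CF_t = 3.650000, DF = 0.727381, PV = 2.654942
  t = 5.0000: CF_t = 103.650000, DF = 0.702106, PV = 72.773247
Price P = sum_t PV_t = 100.413742
Macaulay numerator sum_t t * PV_t:
  t * PV_t at t = 0.5000: 1.761583
  t * PV_t at t = 1.0000: 3.400739
  t * PV_t at t = 1.5000: 4.923850
  t * PV_t at t = 2.0000: 6.337002
  t * PV_t at t = 2.5000: 7.645997
  t * PV_t at t = 3.0000: 8.856367
  t * PV_t at t = 3.5000: 9.973386
  t * PV_t at t = 4.0000: 11.002080
  t * PV_t at t = 4.5000: 11.947240
  t * PV_t at t = 5.0000: 363.866235
Macaulay duration D = (sum_t t * PV_t) / P = 429.714479 / 100.413742 = 4.279439


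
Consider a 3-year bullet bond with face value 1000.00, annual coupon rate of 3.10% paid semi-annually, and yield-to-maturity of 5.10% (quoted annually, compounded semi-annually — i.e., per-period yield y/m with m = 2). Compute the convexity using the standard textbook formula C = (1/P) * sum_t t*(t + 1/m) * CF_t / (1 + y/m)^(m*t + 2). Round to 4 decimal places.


Answer: Convexity = 9.4715

Derivation:
Coupon per period c = face * coupon_rate / m = 15.500000
Periods per year m = 2; per-period yield y/m = 0.025500
Number of cashflows N = 6
Cashflows (t years, CF_t, discount factor 1/(1+y/m)^(m*t), PV):
  t = 0.5000: CF_t = 15.500000, DF = 0.975134, PV = 15.114578
  t = 1.0000: CF_t = 15.500000, DF = 0.950886, PV = 14.738740
  t = 1.5000: CF_t = 15.500000, DF = 0.927242, PV = 14.372248
  t = 2.0000: CF_t = 15.500000, DF = 0.904185, PV = 14.014869
  t = 2.5000: CF_t = 15.500000, DF = 0.881702, PV = 13.666376
  t = 3.0000: CF_t = 1015.500000, DF = 0.859777, PV = 873.103923
Price P = sum_t PV_t = 945.010735
Convexity numerator sum_t t*(t + 1/m) * CF_t / (1+y/m)^(m*t + 2):
  t = 0.5000: term = 7.186124
  t = 1.0000: term = 21.022303
  t = 1.5000: term = 40.999129
  t = 2.0000: term = 66.632746
  t = 2.5000: term = 97.463793
  t = 3.0000: term = 8717.338478
Convexity = (1/P) * sum = 8950.642574 / 945.010735 = 9.471472


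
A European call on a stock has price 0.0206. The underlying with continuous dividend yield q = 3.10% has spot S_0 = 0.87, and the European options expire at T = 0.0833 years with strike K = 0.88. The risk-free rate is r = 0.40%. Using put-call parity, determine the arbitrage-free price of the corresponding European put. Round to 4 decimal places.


Answer: Put price = 0.0326

Derivation:
Put-call parity: C - P = S_0 * exp(-qT) - K * exp(-rT).
S_0 * exp(-qT) = 0.8700 * 0.99742103 = 0.86775630
K * exp(-rT) = 0.8800 * 0.99966686 = 0.87970683
P = C - S*exp(-qT) + K*exp(-rT)
P = 0.0206 - 0.86775630 + 0.87970683 = 0.0326


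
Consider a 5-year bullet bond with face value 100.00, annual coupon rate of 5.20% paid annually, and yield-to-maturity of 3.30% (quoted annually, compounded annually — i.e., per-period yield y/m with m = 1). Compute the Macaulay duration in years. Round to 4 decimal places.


Answer: Macaulay duration = 4.5512 years

Derivation:
Coupon per period c = face * coupon_rate / m = 5.200000
Periods per year m = 1; per-period yield y/m = 0.033000
Number of cashflows N = 5
Cashflows (t years, CF_t, discount factor 1/(1+y/m)^(m*t), PV):
  t = 1.0000: CF_t = 5.200000, DF = 0.968054, PV = 5.033882
  t = 2.0000: CF_t = 5.200000, DF = 0.937129, PV = 4.873071
  t = 3.0000: CF_t = 5.200000, DF = 0.907192, PV = 4.717396
  t = 4.0000: CF_t = 5.200000, DF = 0.878211, PV = 4.566696
  t = 5.0000: CF_t = 105.200000, DF = 0.850156, PV = 89.436363
Price P = sum_t PV_t = 108.627408
Macaulay numerator sum_t t * PV_t:
  t * PV_t at t = 1.0000: 5.033882
  t * PV_t at t = 2.0000: 9.746141
  t * PV_t at t = 3.0000: 14.152189
  t * PV_t at t = 4.0000: 18.266782
  t * PV_t at t = 5.0000: 447.181817
Macaulay duration D = (sum_t t * PV_t) / P = 494.380812 / 108.627408 = 4.551161


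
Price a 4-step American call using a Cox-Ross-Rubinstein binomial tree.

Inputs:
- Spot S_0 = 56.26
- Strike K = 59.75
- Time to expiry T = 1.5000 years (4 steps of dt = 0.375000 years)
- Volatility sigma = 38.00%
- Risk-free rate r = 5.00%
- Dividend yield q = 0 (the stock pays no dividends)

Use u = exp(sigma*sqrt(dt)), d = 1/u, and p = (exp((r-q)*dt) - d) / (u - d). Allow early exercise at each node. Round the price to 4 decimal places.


dt = T/N = 0.375000
u = exp(sigma*sqrt(dt)) = 1.262005; d = 1/u = 0.792390
p = (exp((r-q)*dt) - d) / (u - d) = 0.482389
Discount per step: exp(-r*dt) = 0.981425
Stock lattice S(k, i) with i counting down-moves:
  k=0: S(0,0) = 56.2600
  k=1: S(1,0) = 71.0004; S(1,1) = 44.5799
  k=2: S(2,0) = 89.6028; S(2,1) = 56.2600; S(2,2) = 35.3246
  k=3: S(3,0) = 113.0792; S(3,1) = 71.0004; S(3,2) = 44.5799; S(3,3) = 27.9909
  k=4: S(4,0) = 142.7065; S(4,1) = 89.6028; S(4,2) = 56.2600; S(4,3) = 35.3246; S(4,4) = 22.1797
Terminal payoffs V(N, i) = max(S_T - K, 0):
  V(4,0) = 82.956476; V(4,1) = 29.852826; V(4,2) = 0.000000; V(4,3) = 0.000000; V(4,4) = 0.000000
Backward induction: V(k, i) = exp(-r*dt) * [p * V(k+1, i) + (1-p) * V(k+1, i+1)]; then take max(V_cont, immediate exercise) for American.
  V(3,0) = exp(-r*dt) * [p*82.956476 + (1-p)*29.852826] = 54.439066; exercise = 53.329191; V(3,0) = max -> 54.439066
  V(3,1) = exp(-r*dt) * [p*29.852826 + (1-p)*0.000000] = 14.133170; exercise = 11.250387; V(3,1) = max -> 14.133170
  V(3,2) = exp(-r*dt) * [p*0.000000 + (1-p)*0.000000] = 0.000000; exercise = 0.000000; V(3,2) = max -> 0.000000
  V(3,3) = exp(-r*dt) * [p*0.000000 + (1-p)*0.000000] = 0.000000; exercise = 0.000000; V(3,3) = max -> 0.000000
  V(2,0) = exp(-r*dt) * [p*54.439066 + (1-p)*14.133170] = 32.952590; exercise = 29.852826; V(2,0) = max -> 32.952590
  V(2,1) = exp(-r*dt) * [p*14.133170 + (1-p)*0.000000] = 6.691041; exercise = 0.000000; V(2,1) = max -> 6.691041
  V(2,2) = exp(-r*dt) * [p*0.000000 + (1-p)*0.000000] = 0.000000; exercise = 0.000000; V(2,2) = max -> 0.000000
  V(1,0) = exp(-r*dt) * [p*32.952590 + (1-p)*6.691041] = 18.999711; exercise = 11.250387; V(1,0) = max -> 18.999711
  V(1,1) = exp(-r*dt) * [p*6.691041 + (1-p)*0.000000] = 3.167728; exercise = 0.000000; V(1,1) = max -> 3.167728
  V(0,0) = exp(-r*dt) * [p*18.999711 + (1-p)*3.167728] = 10.604194; exercise = 0.000000; V(0,0) = max -> 10.604194

Answer: Price = V(0,0) = 10.6042


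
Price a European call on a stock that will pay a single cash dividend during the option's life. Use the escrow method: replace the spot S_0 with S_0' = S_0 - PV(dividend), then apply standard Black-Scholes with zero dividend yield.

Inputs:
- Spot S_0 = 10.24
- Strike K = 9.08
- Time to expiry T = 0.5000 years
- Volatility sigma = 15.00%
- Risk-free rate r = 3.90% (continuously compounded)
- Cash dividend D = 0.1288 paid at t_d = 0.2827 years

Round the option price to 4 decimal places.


PV(D) = D * exp(-r * t_d) = 0.1288 * 0.98903526 = 0.12738774
S_0' = S_0 - PV(D) = 10.2400 - 0.12738774 = 10.11261226
d1 = (ln(S_0'/K) + (r + sigma^2/2)*T) / (sigma*sqrt(T)) = 1.25237276
d2 = d1 - sigma*sqrt(T) = 1.14630674
exp(-rT) = 0.98068890
N(d1) = 0.89478297; N(d2) = 0.87416587
C = S_0' * N(d1) - K * exp(-rT) * N(d2) = 10.11261226 * 0.89478297 - 9.0800 * 0.98068890 * 0.87416587 = 1.2644

Answer: Price = 1.2644


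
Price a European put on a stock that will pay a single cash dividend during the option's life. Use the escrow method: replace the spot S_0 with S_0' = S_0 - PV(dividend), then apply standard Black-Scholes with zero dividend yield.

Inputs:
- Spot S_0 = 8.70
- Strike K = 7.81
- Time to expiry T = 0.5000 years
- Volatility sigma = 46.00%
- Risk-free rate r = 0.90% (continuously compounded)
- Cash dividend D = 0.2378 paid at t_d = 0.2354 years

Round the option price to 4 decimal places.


PV(D) = D * exp(-r * t_d) = 0.2378 * 0.99788364 = 0.23729673
S_0' = S_0 - PV(D) = 8.7000 - 0.23729673 = 8.46270327
d1 = (ln(S_0'/K) + (r + sigma^2/2)*T) / (sigma*sqrt(T)) = 0.42323014
d2 = d1 - sigma*sqrt(T) = 0.09796102
exp(-rT) = 0.99551011
N(-d1) = 0.33606368; N(-d2) = 0.46098162
P = K * exp(-rT) * N(-d2) - S_0' * N(-d1) = 7.8100 * 0.99551011 * 0.46098162 - 8.46270327 * 0.33606368 = 0.7401

Answer: Price = 0.7401
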